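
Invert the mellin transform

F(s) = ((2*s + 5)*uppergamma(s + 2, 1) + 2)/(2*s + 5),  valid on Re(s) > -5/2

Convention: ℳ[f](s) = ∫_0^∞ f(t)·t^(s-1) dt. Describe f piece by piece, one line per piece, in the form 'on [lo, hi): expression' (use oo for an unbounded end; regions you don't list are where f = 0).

reversing the shared t-power: sqrt(t) on [0, 1); exp(-t) on [1, ∞)
summing 2 kernel integrals split by 1 yields ℳ[f](s)
segment [0, 1) carries t**(5/2); integrate it
the [1, ∞) slice contributes ∫ t**2*exp(-t)·t^(s-1) dt

on [0, 1): t**(5/2)
on [1, oo): t**2*exp(-t)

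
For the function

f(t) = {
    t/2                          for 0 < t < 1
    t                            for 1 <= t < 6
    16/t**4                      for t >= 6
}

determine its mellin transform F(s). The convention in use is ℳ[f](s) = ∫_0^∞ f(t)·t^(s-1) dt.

undo the common scale on t: t on [0, 1/2); 2*t on [1/2, 3); t**(-4) on [3, ∞)
along the cuts 1, 6, ℳ[f](s) splits into 3 integrals
on [0, 1): add ∫ t/2·t^(s-1) dt
∫ over [1, 6) of t·t^(s-1) joins the sum
∫ 16/t**4·t^(s-1) over [6, ∞)

(970*6**s*s - 3890*6**s - 81*s + 324)/(162*(s**2 - 3*s - 4))
  -1 < Re(s) < 4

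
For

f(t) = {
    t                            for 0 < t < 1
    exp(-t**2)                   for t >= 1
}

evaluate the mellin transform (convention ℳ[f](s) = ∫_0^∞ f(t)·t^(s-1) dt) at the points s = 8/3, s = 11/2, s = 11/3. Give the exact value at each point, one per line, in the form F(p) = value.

F(8/3) = uppergamma(4/3, 1)/2 + 3/11
F(11/2) = 2/13 + uppergamma(11/4, 1)/2
F(11/3) = 3/14 + uppergamma(11/6, 1)/2

remove the power substitution first: sqrt(t) on [0, 1); exp(-t) on [1, ∞)
summing 2 kernel integrals split by 1 yields ℳ[f](s)
∫ t·t^(s-1) over [0, 1)
for t in [1, ∞): the term is ∫ exp(-t**2)·t^(s-1)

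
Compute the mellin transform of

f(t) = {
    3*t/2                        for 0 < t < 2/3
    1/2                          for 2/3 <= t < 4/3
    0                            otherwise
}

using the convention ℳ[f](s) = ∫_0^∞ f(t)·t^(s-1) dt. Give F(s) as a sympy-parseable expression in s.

strip the common scale on t: t on [0, 1); 1/2 on [1, 2)
cuts at 2/3: linearity sums the 2 kernel integrals
on [0, 2/3) integrate f = 3*t/2 against the kernel
∫ over [2/3, 4/3) of 1/2·t^(s-1) joins the sum

(2**s*(s + 1) + s - 1)/(2*(3/2)**s*s*(s + 1))
  Re(s) > -1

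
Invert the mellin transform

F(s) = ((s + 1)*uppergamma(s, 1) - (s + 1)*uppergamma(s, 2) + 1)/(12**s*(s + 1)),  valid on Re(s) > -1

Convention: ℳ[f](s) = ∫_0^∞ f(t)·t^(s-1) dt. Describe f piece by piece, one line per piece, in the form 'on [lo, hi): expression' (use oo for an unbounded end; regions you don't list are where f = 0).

on [0, 1/12): 12*t
on [1/12, 1/6): exp(-12*t)

back out the common scale on t: 4*t on [0, 1/4); exp(-4*t) on [1/4, 1/2)
reversing the common scale on t: 2*t on [0, 1/2); exp(-2*t) on [1/2, 1)
undo the common scale on t: t on [0, 1); exp(-t) on [1, 2)
decompose at 1/12; ℳ[f](s) sums the 2 pieces' integrals
for t in [0, 1/12): the term is ∫ 12*t·t^(s-1)
the [1/12, 1/6) slice contributes ∫ exp(-12*t)·t^(s-1) dt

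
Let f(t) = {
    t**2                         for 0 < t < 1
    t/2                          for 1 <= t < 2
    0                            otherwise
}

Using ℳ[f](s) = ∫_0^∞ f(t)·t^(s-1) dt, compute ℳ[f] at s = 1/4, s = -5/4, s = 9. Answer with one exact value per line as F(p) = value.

remove the shared t-power first: t on [0, 1); 1/2 on [1, 2)
along the cuts 1, ℳ[f](s) splits into 2 integrals
segment 0 to 1 holds t**2; add its integral
∫ t/2·t^(s-1) over [1, 2)

F(1/4) = 2/45 + 4*2**(1/4)/5
F(-5/4) = 10/3 - 2**(3/4)
F(9) = 11273/220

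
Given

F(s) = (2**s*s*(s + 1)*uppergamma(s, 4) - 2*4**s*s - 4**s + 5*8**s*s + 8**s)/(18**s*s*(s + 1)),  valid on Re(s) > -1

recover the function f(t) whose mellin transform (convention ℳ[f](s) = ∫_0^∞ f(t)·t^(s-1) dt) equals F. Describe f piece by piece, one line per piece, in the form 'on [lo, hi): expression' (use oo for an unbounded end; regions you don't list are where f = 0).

reversing the common scale on t: 3*t/2 on [0, 2/3); 3*t + 1 on [2/3, 4/3); exp(-3*t) on [4/3, ∞)
remove the common scale on t first: t on [0, 1); 2*t + 1 on [1, 2); exp(-2*t) on [2, ∞)
summing 3 kernel integrals split by 2/9, 4/9 yields ℳ[f](s)
the [0, 2/9) slice contributes ∫ 9*t/2·t^(s-1) dt
∫ over [2/9, 4/9) of (9*t + 1)·t^(s-1) joins the sum
piece [4/9, ∞): integrate exp(-9*t) against the kernel

on [0, 2/9): 9*t/2
on [2/9, 4/9): 9*t + 1
on [4/9, oo): exp(-9*t)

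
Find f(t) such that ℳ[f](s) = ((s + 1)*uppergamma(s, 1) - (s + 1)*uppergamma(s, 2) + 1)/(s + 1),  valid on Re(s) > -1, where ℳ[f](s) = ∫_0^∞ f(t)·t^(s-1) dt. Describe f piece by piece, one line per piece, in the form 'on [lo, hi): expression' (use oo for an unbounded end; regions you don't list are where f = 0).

integrate the 2 segments split at 1, then add the results
∫ t·t^(s-1) over [0, 1)
∫ exp(-t)·t^(s-1) over [1, 2)

on [0, 1): t
on [1, 2): exp(-t)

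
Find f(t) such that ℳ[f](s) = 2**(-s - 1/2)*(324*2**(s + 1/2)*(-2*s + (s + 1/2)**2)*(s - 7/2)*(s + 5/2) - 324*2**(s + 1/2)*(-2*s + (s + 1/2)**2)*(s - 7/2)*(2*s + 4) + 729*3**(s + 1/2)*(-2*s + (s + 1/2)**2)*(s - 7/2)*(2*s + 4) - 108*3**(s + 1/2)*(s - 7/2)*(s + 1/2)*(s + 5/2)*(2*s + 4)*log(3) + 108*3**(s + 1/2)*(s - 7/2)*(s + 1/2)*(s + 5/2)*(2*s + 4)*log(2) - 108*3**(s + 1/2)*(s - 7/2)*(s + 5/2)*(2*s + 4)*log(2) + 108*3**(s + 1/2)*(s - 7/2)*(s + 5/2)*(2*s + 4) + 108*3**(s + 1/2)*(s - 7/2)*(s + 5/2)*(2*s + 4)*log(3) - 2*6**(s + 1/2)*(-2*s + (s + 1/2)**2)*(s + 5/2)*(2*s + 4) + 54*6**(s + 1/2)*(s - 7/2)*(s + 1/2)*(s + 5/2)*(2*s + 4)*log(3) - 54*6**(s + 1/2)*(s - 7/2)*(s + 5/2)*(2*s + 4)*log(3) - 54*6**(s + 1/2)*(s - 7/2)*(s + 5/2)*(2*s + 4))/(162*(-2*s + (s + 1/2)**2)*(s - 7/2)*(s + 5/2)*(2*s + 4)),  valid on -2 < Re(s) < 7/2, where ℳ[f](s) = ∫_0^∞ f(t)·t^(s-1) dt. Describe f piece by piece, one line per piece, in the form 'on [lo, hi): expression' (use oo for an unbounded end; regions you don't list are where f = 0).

on [0, 1): t**2
on [1, 3/2): 2*t**(5/2)
on [3/2, 3): log(t)/sqrt(t)
on [3, oo): t**(-7/2)

reversing the shared t-power: t on [0, 1); 2*t**(3/2) on [1, 3/2); log(t)/t**(3/2) on [3/2, 3); …
invert the shared t-power to get sqrt(t) on [0, 1); 2*t on [1, 3/2); log(t)/t**2 on [3/2, 3); …
peel off the shared t-power: t**(3/2) on [0, 1); 2*t**2 on [1, 3/2); log(t)/t on [3/2, 3); …
slice at 1, 3/2, 3, transform all 4 pieces, and sum them
piece [0, 1): integrate t**2 against the kernel
∫ over [1, 3/2) of 2*t**(5/2)·t^(s-1) joins the sum
for t in [3/2, 3): the term is ∫ log(t)/sqrt(t)·t^(s-1)
on [3, ∞) integrate f = t**(-7/2) against the kernel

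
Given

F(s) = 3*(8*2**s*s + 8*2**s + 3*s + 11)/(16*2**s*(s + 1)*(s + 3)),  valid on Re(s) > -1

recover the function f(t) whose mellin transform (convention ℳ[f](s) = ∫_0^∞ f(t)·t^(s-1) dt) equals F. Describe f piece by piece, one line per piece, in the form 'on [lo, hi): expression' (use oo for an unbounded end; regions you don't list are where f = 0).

the 2 pieces separated at 1/2 each add one integral
piece [0, 1/2): integrate 3*t/2 against the kernel
on [1/2, 1): add ∫ 3*t**3/2·t^(s-1) dt

on [0, 1/2): 3*t/2
on [1/2, 1): 3*t**3/2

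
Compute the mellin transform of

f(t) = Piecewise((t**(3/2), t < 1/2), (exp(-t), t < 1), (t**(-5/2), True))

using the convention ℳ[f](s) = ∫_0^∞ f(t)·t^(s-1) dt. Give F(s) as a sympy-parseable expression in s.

(2*2**s*(2*s - 5)*(2*s + 3)*uppergamma(s, 1/2) - 2*2**s*(2*s - 5)*(2*s + 3)*uppergamma(s, 1) - 4*2**s*(2*s + 3) + sqrt(2)*(2*s - 5))/(2*2**s*(2*s - 5)*(2*s + 3))
  -3/2 < Re(s) < 5/2

cuts at 1/2, 1: linearity sums the 3 kernel integrals
over [0, 1/2), the kernel integral of t**(3/2) enters the sum
on [1/2, 1) integrate f = exp(-t) against the kernel
between 1 and ∞ the integrand is t**(-5/2)·t^(s-1)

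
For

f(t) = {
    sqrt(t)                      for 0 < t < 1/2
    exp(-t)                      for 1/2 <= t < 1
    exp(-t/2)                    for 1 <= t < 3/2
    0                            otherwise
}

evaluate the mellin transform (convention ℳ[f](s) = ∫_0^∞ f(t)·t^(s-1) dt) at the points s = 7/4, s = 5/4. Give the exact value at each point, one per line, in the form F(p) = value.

F(7/4) = -2*2**(3/4)*uppergamma(7/4, 3/4) - uppergamma(7/4, 1) + 2**(3/4)/18 + uppergamma(7/4, 1/2) + 2*2**(3/4)*uppergamma(7/4, 1/2)
F(5/4) = -2*2**(1/4)*uppergamma(5/4, 3/4) - uppergamma(5/4, 1) + 2**(1/4)/7 + uppergamma(5/4, 1/2) + 2*2**(1/4)*uppergamma(5/4, 1/2)

the 3 pieces separated at 1/2, 1 each add one integral
piece [0, 1/2): integrate sqrt(t) against the kernel
for t in [1/2, 1): the term is ∫ exp(-t)·t^(s-1)
the [1, 3/2) slice contributes ∫ exp(-t/2)·t^(s-1) dt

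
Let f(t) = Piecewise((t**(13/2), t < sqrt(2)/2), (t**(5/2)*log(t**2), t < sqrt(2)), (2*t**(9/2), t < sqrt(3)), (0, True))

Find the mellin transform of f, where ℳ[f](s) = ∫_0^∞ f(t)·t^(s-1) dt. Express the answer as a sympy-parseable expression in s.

the shared t-power comes off first: t**6 on [0, sqrt(2)/2); t**2*log(t**2) on [sqrt(2)/2, sqrt(2)); 2*t**4 on [sqrt(2), sqrt(3))
remove the shared t-power first: t**4 on [0, sqrt(2)/2); log(t**2) on [sqrt(2)/2, sqrt(2)); 2*t**2 on [sqrt(2), sqrt(3))
undo the power substitution: t**2 on [0, 1/2); log(t) on [1/2, 2); 2*t on [2, 3)
summing 3 kernel integrals split by sqrt(2)/2, sqrt(2) yields ℳ[f](s)
for t in [0, sqrt(2)/2): the term is ∫ t**(13/2)·t^(s-1)
over [sqrt(2)/2, sqrt(2)), the kernel integral of t**(5/2)*log(t**2) enters the sum
piece [sqrt(2), sqrt(3)): integrate 2*t**(9/2) against the kernel

2**(-s/2 - 9/4)*(16*2**(s + 1/2)*(2*s + 5)*(2*s + 9)*(2*s + 13)*log(2) + 2**(s + 13/2)*(-2*s - 13)*(2*s + 5)**2 - 2**(s + 13/2)*(2*s + 9)*(2*s + 13) + 6**(s/2 + 9/4)*(2*s + 5)**2*(8*s + 52) + (2*s + 5)**2*(2*s + 9) + 4*(2*s + 5)*(2*s + 9)*(2*s + 13)*log(2) + 16*(2*s + 9)*(2*s + 13))/((2*s + 5)**2*(2*s + 9)*(2*s + 13))
  Re(s) > -13/2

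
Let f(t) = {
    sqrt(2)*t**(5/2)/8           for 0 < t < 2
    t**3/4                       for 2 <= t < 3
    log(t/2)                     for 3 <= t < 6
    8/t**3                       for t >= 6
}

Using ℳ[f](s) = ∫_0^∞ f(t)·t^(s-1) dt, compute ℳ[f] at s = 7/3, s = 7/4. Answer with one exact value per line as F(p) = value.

F(7/3) = -226*6**(1/3)/49 - 27*3**(1/3)*log(3)/7 - 39*2**(1/3)/58 + 27*3**(1/3)*log(2)/7 + 40905*3**(1/3)/3136 + 108*6**(1/3)*log(3)/7
F(7/4) = -3928*6**(3/4)/2205 - 12*3**(3/4)*log(3)/7 - 120*2**(3/4)/323 + 12*3**(3/4)*log(2)/7 + 4881*3**(3/4)/931 + 24*6**(3/4)*log(3)/7

undo the common scale on t: t**(5/2) on [0, 1); 2*t**3 on [1, 3/2); log(t) on [3/2, 3); …
the shared t-power comes off first: t**(3/2) on [0, 1); 2*t**2 on [1, 3/2); log(t)/t on [3/2, 3); …
f breaks at 2, 3, 6 into 4 integrals to sum
over [0, 2), the kernel integral of sqrt(2)*t**(5/2)/8 enters the sum
for t in [2, 3): the term is ∫ t**3/4·t^(s-1)
piece [3, 6): integrate log(t/2) against the kernel
on [6, ∞) integrate f = 8/t**3 against the kernel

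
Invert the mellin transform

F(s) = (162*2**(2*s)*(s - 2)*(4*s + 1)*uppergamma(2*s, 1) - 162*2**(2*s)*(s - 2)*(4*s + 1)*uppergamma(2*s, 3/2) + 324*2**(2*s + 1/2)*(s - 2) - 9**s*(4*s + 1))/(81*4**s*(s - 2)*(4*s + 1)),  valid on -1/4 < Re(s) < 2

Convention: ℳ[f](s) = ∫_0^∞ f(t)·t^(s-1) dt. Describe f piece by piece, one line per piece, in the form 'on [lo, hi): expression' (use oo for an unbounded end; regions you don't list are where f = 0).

strip the power substitution: sqrt(2)*sqrt(t) on [0, 1); exp(-t) on [1, 3/2); 1/(16*t**4) on [3/2, ∞)
peel off the common scale on t: sqrt(t) on [0, 2); exp(-t/2) on [2, 3); t**(-4) on [3, ∞)
the 3 pieces separated at 1, 9/4 each add one integral
over [0, 1), the kernel integral of sqrt(2)*t**(1/4) enters the sum
over [1, 9/4), the kernel integral of exp(-sqrt(t)) enters the sum
∫ 1/(16*t**2)·t^(s-1) over [9/4, ∞)

on [0, 1): sqrt(2)*t**(1/4)
on [1, 9/4): exp(-sqrt(t))
on [9/4, oo): 1/(16*t**2)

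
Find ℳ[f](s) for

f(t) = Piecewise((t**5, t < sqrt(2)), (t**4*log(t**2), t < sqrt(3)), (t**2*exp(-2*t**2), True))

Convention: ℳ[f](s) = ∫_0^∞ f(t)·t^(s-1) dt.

6**(-s/2 - 1)*(-2*12**(s/2 + 1)*(s/2 + 1)*(s + 5)*log(2) - 2*12**(s/2 + 1)*(s + 5)*log(2) + 2*12**(s/2 + 1)*(s + 5) + 4*12**(s/2 + 1)*sqrt(2)*(s + (s/2 + 1)**2 + 3) + 3*18**(s/2 + 1)*(s/2 + 1)*(s + 5)*log(3) - 3*18**(s/2 + 1)*(s + 5) + 3*18**(s/2 + 1)*(s + 5)*log(3) + 3**(s/2 + 1)*(s + 5)*(s + (s/2 + 1)**2 + 3)*uppergamma(s/2 + 1, 6))/(2*(s + 5)*(s + (s/2 + 1)**2 + 3))
  Re(s) > -5

remove the power substitution first: t**(5/2) on [0, 2); t**2*log(t) on [2, 3); t*exp(-2*t) on [3, ∞)
undo the shared t-power: t**(3/2) on [0, 2); t*log(t) on [2, 3); exp(-2*t) on [3, ∞)
f breaks at sqrt(2), sqrt(3) into 3 integrals to sum
over [0, sqrt(2)), the kernel integral of t**5 enters the sum
over [sqrt(2), sqrt(3)), the kernel integral of t**4*log(t**2) enters the sum
between sqrt(3) and ∞ the integrand is t**2*exp(-2*t**2)·t^(s-1)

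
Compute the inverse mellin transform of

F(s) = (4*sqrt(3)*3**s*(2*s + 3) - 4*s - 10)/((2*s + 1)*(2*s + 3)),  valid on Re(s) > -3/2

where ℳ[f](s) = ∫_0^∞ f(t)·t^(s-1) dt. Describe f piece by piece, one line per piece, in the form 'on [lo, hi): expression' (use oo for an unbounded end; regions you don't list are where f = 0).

on [0, 1): t**(3/2)
on [1, 3): 2*sqrt(t)

integrate the 2 segments split at 1, then add the results
segment [0, 1) carries t**(3/2); integrate it
on [1, 3): add ∫ 2*sqrt(t)·t^(s-1) dt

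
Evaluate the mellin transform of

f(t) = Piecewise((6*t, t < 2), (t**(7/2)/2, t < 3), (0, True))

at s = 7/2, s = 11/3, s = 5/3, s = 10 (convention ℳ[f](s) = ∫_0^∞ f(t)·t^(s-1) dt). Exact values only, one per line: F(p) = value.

F(7/2) = 64*sqrt(2)/3 + 2059/14
F(11/3) = -384*2**(1/6)/43 + 144*2**(2/3)/7 + 6561*3**(1/6)/43
F(5/3) = -96*2**(1/6)/31 + 9*2**(2/3) + 729*3**(1/6)/31
F(10) = -8192*sqrt(2)/27 + 12288/11 + 59049*sqrt(3)

cuts at 2: linearity sums the 2 kernel integrals
∫ over [0, 2) of 6*t·t^(s-1) joins the sum
on [2, 3) integrate f = t**(7/2)/2 against the kernel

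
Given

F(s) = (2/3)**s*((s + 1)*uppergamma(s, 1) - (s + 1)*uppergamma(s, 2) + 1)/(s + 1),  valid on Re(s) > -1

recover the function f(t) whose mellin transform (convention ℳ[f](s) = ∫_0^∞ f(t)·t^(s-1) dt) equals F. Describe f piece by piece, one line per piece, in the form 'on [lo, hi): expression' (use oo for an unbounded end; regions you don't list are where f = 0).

peel off the common scale on t: t on [0, 1); exp(-t) on [1, 2)
summing 2 kernel integrals split by 2/3 yields ℳ[f](s)
over [0, 2/3), the kernel integral of 3*t/2 enters the sum
[2/3, 4/3) adds the kernel integral of exp(-3*t/2)

on [0, 2/3): 3*t/2
on [2/3, 4/3): exp(-3*t/2)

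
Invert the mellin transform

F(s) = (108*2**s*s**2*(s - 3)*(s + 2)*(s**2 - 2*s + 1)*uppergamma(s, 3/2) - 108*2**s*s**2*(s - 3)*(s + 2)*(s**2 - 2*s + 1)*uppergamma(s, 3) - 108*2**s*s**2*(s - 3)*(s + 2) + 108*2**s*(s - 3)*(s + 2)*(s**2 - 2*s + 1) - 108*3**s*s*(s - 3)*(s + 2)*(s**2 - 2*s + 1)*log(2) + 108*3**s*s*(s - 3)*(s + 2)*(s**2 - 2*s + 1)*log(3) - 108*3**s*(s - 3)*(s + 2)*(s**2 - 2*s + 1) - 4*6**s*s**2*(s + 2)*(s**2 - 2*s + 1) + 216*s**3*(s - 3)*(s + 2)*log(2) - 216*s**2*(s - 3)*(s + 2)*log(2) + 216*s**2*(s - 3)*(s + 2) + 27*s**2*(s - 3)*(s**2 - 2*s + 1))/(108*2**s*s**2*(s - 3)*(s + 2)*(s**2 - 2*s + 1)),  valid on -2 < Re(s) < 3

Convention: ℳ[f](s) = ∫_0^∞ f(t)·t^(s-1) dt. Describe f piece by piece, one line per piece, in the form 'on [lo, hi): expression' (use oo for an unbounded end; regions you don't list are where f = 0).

on [0, 1/2): t**2
on [1/2, 1): log(t)/t
on [1, 3/2): log(t)
on [3/2, 3): exp(-t)
on [3, oo): t**(-3)

the 5 pieces separated at 1/2, 1, 3/2, 3 each add one integral
segment 0 to 1/2 holds t**2; add its integral
between 1/2 and 1 the integrand is log(t)/t·t^(s-1)
between 1 and 3/2 the integrand is log(t)·t^(s-1)
for t in [3/2, 3): the term is ∫ exp(-t)·t^(s-1)
on [3, ∞) integrate f = t**(-3) against the kernel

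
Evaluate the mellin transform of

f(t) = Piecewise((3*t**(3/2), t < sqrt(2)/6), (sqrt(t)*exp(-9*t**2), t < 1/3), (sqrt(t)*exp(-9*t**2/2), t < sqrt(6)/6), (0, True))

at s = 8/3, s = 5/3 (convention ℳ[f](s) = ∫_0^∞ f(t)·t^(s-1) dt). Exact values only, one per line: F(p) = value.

strip the shared t-power: 3*t on [0, sqrt(2)/6); exp(-9*t**2) on [sqrt(2)/6, 1/3); exp(-9*t**2/2) on [1/3, sqrt(6)/6)
undo the common scale on t: t on [0, sqrt(2)/2); exp(-t**2) on [sqrt(2)/2, 1); exp(-t**2/2) on [1, sqrt(6)/2)
the power substitution comes off first: sqrt(t) on [0, 1/2); exp(-t) on [1/2, 1); exp(-t/2) on [1, 3/2)
split f at sqrt(2)/6, 1/3: ℳ[f](s) collects 3 kernel integrals
segment 0 to sqrt(2)/6 holds 3*t**(3/2); add its integral
segment [sqrt(2)/6, 1/3) carries sqrt(t)*exp(-9*t**2); integrate it
on [1/3, sqrt(6)/6) integrate f = sqrt(t)*exp(-9*t**2/2) against the kernel

F(8/3) = 3**(5/6)*(-2**(7/12)*uppergamma(19/12, 3/4)/81 - uppergamma(19/12, 1)/162 + 2**(11/12)/2700 + uppergamma(19/12, 1/2)/162 + 2**(7/12)*uppergamma(19/12, 1/2)/81)
F(5/3) = 3**(5/6)*(-2**(1/12)*uppergamma(13/12, 3/4)/27 - uppergamma(13/12, 1)/54 + 2**(5/12)/342 + uppergamma(13/12, 1/2)/54 + 2**(1/12)*uppergamma(13/12, 1/2)/27)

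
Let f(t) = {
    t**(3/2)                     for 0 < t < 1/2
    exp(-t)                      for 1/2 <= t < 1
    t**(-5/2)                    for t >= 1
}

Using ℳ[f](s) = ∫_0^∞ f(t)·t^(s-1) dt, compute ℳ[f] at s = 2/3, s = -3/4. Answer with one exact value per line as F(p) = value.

split f at 1/2, 1: ℳ[f](s) collects 3 kernel integrals
the [0, 1/2) slice contributes ∫ t**(3/2)·t^(s-1) dt
segment [1/2, 1) carries exp(-t); integrate it
segment 1 to ∞ holds t**(-5/2); add its integral

F(2/3) = -uppergamma(2/3, 1) + 3*2**(5/6)/52 + 6/11 + uppergamma(2/3, 1/2)
F(-3/4) = -uppergamma(-3/4, 1) + 4/13 + uppergamma(-3/4, 1/2) + 2*2**(1/4)/3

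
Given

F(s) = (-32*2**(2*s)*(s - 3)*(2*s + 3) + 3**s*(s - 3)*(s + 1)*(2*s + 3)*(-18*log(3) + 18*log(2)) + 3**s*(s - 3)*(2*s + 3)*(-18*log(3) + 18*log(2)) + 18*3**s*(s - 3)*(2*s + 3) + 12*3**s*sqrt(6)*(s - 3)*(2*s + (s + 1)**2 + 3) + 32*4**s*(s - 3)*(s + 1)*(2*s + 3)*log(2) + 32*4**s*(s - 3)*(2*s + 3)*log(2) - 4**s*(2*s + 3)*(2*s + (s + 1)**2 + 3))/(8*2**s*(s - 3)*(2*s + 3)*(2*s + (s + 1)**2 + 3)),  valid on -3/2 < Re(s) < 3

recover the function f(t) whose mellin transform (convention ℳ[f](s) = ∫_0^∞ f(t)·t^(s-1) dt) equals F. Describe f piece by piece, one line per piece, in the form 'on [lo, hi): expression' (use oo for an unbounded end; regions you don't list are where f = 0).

on [0, 3/2): t**(3/2)
on [3/2, 2): t**2*log(t)
on [2, oo): t**(-3)

strip the shared t-power: 1/sqrt(t) on [0, 3/2); log(t) on [3/2, 2); t**(-5) on [2, ∞)
peel off the shared t-power: sqrt(t) on [0, 3/2); t*log(t) on [3/2, 2); t**(-4) on [2, ∞)
linearity at 3/2, 2 turns ℳ[f](s) into 3 summed integrals
over [0, 3/2), the kernel integral of t**(3/2) enters the sum
[3/2, 2) adds the kernel integral of t**2*log(t)
piece [2, ∞): integrate t**(-3) against the kernel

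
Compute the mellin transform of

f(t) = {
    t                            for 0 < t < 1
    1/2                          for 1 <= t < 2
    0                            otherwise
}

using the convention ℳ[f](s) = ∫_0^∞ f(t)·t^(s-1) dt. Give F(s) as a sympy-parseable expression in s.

(2**s*(s + 1) + s - 1)/(2*s*(s + 1))
  Re(s) > -1

breakpoints 1: one integral from each of the 2 segments
for t in [0, 1): the term is ∫ t·t^(s-1)
piece [1, 2): integrate 1/2 against the kernel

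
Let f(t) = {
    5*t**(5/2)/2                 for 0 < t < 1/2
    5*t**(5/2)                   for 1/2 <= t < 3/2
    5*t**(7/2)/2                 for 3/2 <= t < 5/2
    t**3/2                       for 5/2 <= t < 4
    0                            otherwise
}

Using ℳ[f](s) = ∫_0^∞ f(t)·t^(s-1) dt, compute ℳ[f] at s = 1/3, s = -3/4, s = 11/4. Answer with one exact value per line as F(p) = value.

F(1/3) = -75*2**(2/3)*5**(1/3)/64 - 15*2**(1/6)/136 + 5535*2**(1/6)*3**(5/6)/6256 + 48*2**(2/3)/5 + 1875*2**(1/6)*5**(5/6)/368
F(-3/4) = -25*2**(3/4)*5**(1/4)/36 - 5*2**(1/4)/14 + 345*2**(1/4)*3**(3/4)/308 + 32*sqrt(2)/9 + 125*2**(1/4)*5**(3/4)/44
F(11/4) = -3125*2**(1/4)*5**(3/4)/736 - 5*2**(3/4)/672 + 2997*2**(3/4)*3**(1/4)/2240 + 3125*2**(3/4)*5**(1/4)/64 + 4096*sqrt(2)/23

linearity at 1/2, 3/2, 5/2 turns ℳ[f](s) into 4 summed integrals
segment [0, 1/2) carries 5*t**(5/2)/2; integrate it
the [1/2, 3/2) slice contributes ∫ 5*t**(5/2)·t^(s-1) dt
on [3/2, 5/2): add ∫ 5*t**(7/2)/2·t^(s-1) dt
for t in [5/2, 4): the term is ∫ t**3/2·t^(s-1)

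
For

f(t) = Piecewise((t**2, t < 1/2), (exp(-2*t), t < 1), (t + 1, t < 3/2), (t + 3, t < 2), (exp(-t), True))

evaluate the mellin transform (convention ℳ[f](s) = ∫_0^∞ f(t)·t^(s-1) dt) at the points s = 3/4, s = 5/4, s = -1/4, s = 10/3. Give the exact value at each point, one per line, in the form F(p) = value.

F(3/4) = 2**(1/4)*(-616*3**(3/4) - 440*2**(3/4) - 231*uppergamma(3/4, 2) + 21 + 231*2**(3/4)*uppergamma(3/4, 2) + 231*uppergamma(3/4, 1) + 2376*sqrt(2))/462
F(5/4) = 2**(3/4)*(-2808*3**(1/4) - 1456*2**(1/4) - 585*uppergamma(5/4, 2) + 45 + 1170*2**(1/4)*uppergamma(5/4, 2) + 585*uppergamma(5/4, 1) + 7696*sqrt(2))/2340
F(-1/4) = 2**(1/4)*(-196*sqrt(2) - 42*uppergamma(-1/4, 2) + 21*2**(3/4)*uppergamma(-1/4, 2) + 6 + 42*uppergamma(-1/4, 1) + 56*2**(3/4) + 112*3**(3/4))/42
F(10/3) = 2**(2/3)*(-67392*3**(1/3) - 17664*2**(1/3) - 4160*uppergamma(10/3, 2) + 195 + 4160*uppergamma(10/3, 1) + 33280*2**(1/3)*uppergamma(10/3, 2) + 362496*2**(2/3))/66560

cuts at 1/2, 1, 3/2, 2: linearity sums the 5 kernel integrals
the [0, 1/2) slice contributes ∫ t**2·t^(s-1) dt
segment [1/2, 1) carries exp(-2*t); integrate it
the [1, 3/2) slice contributes ∫ (t + 1)·t^(s-1) dt
segment 3/2 to 2 holds (t + 3); add its integral
the [2, ∞) slice contributes ∫ exp(-t)·t^(s-1) dt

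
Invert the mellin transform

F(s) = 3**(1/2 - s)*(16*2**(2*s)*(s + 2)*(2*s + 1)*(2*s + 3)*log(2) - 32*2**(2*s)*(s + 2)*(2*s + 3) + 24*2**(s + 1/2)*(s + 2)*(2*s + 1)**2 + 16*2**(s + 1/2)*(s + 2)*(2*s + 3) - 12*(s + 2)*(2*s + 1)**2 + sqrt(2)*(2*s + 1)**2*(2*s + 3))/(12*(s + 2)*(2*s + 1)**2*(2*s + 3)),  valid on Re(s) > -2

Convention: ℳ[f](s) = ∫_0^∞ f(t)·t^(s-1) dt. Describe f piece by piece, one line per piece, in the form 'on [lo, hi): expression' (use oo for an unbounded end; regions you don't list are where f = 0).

on [0, 1/3): 3*sqrt(6)*t**2/4
on [1/3, 2/3): 9*t**(3/2)/2
on [2/3, 4/3): sqrt(t)*log(3*t/2)

the shared t-power comes off first: 3*sqrt(6)*t**(3/2)/4 on [0, 1/3); 9*t/2 on [1/3, 2/3); log(3*t/2) on [2/3, 4/3)
back out the common scale on t: t**(3/2) on [0, 1/2); 3*t on [1/2, 1); log(t) on [1, 2)
treat the 3 regions marked off by 1/3, 2/3 separately and sum
segment 0 to 1/3 holds 3*sqrt(6)*t**2/4; add its integral
on [1/3, 2/3) integrate f = 9*t**(3/2)/2 against the kernel
∫ sqrt(t)*log(3*t/2)·t^(s-1) over [2/3, 4/3)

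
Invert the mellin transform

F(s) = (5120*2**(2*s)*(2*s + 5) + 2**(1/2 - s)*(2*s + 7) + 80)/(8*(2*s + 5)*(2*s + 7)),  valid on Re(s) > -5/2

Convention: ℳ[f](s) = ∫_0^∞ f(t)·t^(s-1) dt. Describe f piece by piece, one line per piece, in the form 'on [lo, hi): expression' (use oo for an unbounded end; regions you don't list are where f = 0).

on [0, 1/2): 3*t**(5/2)
on [1/2, 1): 5*t**(5/2)/2
on [1, 4): 5*t**(7/2)/2

split f at 1/2, 1: ℳ[f](s) collects 3 kernel integrals
segment [0, 1/2) carries 3*t**(5/2); integrate it
on [1/2, 1) integrate f = 5*t**(5/2)/2 against the kernel
on [1, 4) integrate f = 5*t**(7/2)/2 against the kernel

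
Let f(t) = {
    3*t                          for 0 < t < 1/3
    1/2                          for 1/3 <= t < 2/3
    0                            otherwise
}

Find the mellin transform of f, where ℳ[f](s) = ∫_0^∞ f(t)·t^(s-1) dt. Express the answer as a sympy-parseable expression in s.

(2**s*(s + 1) + s - 1)/(2*3**s*s*(s + 1))
  Re(s) > -1

undo the common scale on t: t on [0, 1); 1/2 on [1, 2)
breakpoints 1/3: one integral from each of the 2 segments
on [0, 1/3) integrate f = 3*t against the kernel
the [1/3, 2/3) slice contributes ∫ 1/2·t^(s-1) dt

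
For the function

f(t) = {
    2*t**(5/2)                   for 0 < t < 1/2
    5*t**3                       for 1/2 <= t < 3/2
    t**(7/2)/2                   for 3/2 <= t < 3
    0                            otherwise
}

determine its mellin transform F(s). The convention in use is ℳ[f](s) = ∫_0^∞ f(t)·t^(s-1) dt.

linearity at 1/2, 3/2 turns ℳ[f](s) into 3 summed integrals
segment 0 to 1/2 holds 2*t**(5/2); add its integral
segment 1/2 to 3/2 holds 5*t**3; add its integral
segment [3/2, 3) carries t**(7/2)/2; integrate it

(2**(5/2 - s)*(s + 3)*(2*s + 7) + 8*3**(s + 7/2)*(s + 3)*(2*s + 5) + 135*(3/2)**s*(2*s + 5)*(2*s + 7) - 27*(3/2)**(s + 1/2)*(s + 3)*(2*s + 5) - 5*(2*s + 5)*(2*s + 7)/2**s)/(8*(s + 3)*(2*s + 5)*(2*s + 7))
  Re(s) > -5/2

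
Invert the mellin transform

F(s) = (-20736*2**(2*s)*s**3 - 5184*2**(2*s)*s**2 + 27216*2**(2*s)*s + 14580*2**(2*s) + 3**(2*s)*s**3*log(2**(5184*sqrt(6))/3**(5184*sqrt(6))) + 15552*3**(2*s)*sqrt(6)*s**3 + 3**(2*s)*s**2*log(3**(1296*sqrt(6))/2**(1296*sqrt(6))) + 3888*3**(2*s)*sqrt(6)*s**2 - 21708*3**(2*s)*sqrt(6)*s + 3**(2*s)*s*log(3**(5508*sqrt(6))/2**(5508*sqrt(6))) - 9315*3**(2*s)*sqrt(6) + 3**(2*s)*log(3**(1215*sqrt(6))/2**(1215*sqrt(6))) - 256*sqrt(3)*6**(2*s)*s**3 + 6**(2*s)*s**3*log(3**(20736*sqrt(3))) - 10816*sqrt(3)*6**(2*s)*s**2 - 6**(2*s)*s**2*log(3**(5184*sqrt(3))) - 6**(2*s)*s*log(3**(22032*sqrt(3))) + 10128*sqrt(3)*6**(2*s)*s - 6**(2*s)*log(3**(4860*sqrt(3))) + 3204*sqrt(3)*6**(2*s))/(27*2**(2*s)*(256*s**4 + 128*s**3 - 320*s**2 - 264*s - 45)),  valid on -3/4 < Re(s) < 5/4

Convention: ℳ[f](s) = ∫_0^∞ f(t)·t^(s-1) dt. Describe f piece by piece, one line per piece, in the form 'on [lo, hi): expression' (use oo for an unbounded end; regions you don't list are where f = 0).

back out the power substitution: t**(3/2) on [0, 1); sqrt(t)*(t + 3) on [1, 3/2); t**(3/2)*log(t) on [3/2, 3); …
invert the shared t-power to get t on [0, 1); t + 3 on [1, 3/2); t*log(t) on [3/2, 3); …
breakpoints 1, 9/4, 9: one integral from each of the 4 segments
piece [0, 1): integrate t**(3/4) against the kernel
[1, 9/4) adds the kernel integral of t**(1/4)*(sqrt(t) + 3)
for t in [9/4, 9): the term is ∫ t**(3/4)*log(sqrt(t))·t^(s-1)
segment 9 to ∞ holds t**(-5/4); add its integral

on [0, 1): t**(3/4)
on [1, 9/4): t**(1/4)*(sqrt(t) + 3)
on [9/4, 9): t**(3/4)*log(sqrt(t))
on [9, oo): t**(-5/4)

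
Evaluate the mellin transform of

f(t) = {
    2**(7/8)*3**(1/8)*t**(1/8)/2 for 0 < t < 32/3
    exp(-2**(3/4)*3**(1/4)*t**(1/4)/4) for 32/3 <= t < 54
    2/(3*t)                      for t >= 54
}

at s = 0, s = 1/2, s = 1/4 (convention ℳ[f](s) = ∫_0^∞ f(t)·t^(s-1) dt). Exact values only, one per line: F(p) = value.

F(0) = 4*Ei(-3/2) + 1/81 - 4*Ei(-1) + 8*sqrt(2)
F(1/2) = 2*sqrt(6)*(-900*E + (5 + 144*sqrt(2))*exp(5/2) + 720*exp(3/2))*exp(-5/2)/135
F(1/4) = 4*2**(1/4)*3**(3/4)*(-162*E + 162*exp(3/2) + (1 + 108*sqrt(2))*exp(5/2))*exp(-5/2)/243

back out the common scale on t: t**(1/8) on [0, 16); exp(-t**(1/4)/2) on [16, 81); 1/t on [81, ∞)
back out the power substitution: t**(1/4) on [0, 4); exp(-sqrt(t)/2) on [4, 9); t**(-2) on [9, ∞)
the power substitution comes off first: sqrt(t) on [0, 2); exp(-t/2) on [2, 3); t**(-4) on [3, ∞)
split f at 32/3, 54: ℳ[f](s) collects 3 kernel integrals
segment 0 to 32/3 holds 2**(7/8)*3**(1/8)*t**(1/8)/2; add its integral
the [32/3, 54) slice contributes ∫ exp(-2**(3/4)*3**(1/4)*t**(1/4)/4)·t^(s-1) dt
for t in [54, ∞): the term is ∫ 2/(3*t)·t^(s-1)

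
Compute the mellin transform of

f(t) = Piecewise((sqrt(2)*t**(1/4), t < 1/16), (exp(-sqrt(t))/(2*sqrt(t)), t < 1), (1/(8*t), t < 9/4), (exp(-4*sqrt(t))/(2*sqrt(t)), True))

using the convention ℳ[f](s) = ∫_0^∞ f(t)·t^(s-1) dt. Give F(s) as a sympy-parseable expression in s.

(4*1296**s*(4*s + 1)/3 + 24*24**(2*s)*(s - 1)*(4*s + 1)*uppergamma(2*s - 1, 1/4) - 24*24**(2*s)*(s - 1)*(4*s + 1)*uppergamma(2*s - 1, 1) - 3*576**s*(4*s + 1) + 96*6**(2*s)*(s - 1)*(4*s + 1)*uppergamma(2*s - 1, 6) + 48*sqrt(2)*6**(2*s)*(s - 1))/(24*24**(2*s)*(s - 1)*(4*s + 1))
  Re(s) > -1/4

peel off the power substitution: sqrt(2)*sqrt(t) on [0, 1/4); exp(-t)/(2*t) on [1/4, 1); 1/(8*t**2) on [1, 3/2); …
undo the common scale on t: sqrt(t) on [0, 1/2); exp(-t/2)/t on [1/2, 2); 1/(2*t**2) on [2, 3); …
remove the shared t-power first: t**(3/2) on [0, 1/2); exp(-t/2) on [1/2, 2); 1/(2*t) on [2, 3); …
linearity at 1/16, 1, 9/4 turns ℳ[f](s) into 4 summed integrals
segment [0, 1/16) carries sqrt(2)*t**(1/4); integrate it
piece [1/16, 1): integrate exp(-sqrt(t))/(2*sqrt(t)) against the kernel
on [1, 9/4): add ∫ 1/(8*t)·t^(s-1) dt
on [9/4, ∞): add ∫ exp(-4*sqrt(t))/(2*sqrt(t))·t^(s-1) dt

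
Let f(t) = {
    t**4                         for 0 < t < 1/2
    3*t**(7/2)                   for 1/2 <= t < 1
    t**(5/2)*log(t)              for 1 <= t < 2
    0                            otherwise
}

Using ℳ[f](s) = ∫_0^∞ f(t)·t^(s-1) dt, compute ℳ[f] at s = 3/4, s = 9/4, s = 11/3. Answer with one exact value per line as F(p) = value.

F(3/4) = -19287*2**(1/4)/25688 - 3*2**(3/4)/136 + 2300/2873 + 32*2**(1/4)*log(2)/13
F(9/4) = -204439*2**(3/4)/288800 - 3*2**(1/4)/368 + 4700/8303 + 64*2**(3/4)*log(2)/19
F(11/3) = -2304*2**(1/6)/1369 - 9*2**(5/6)/5504 + 3*2**(1/3)/5888 + 26190/58867 + 384*2**(1/6)*log(2)/37

strip the shared t-power: t**3 on [0, 1/2); 3*t**(5/2) on [1/2, 1); t**(3/2)*log(t) on [1, 2)
reversing the shared t-power: t**2 on [0, 1/2); 3*t**(3/2) on [1/2, 1); sqrt(t)*log(t) on [1, 2)
invert the shared t-power to get t**(3/2) on [0, 1/2); 3*t on [1/2, 1); log(t) on [1, 2)
the 3 pieces separated at 1/2, 1 each add one integral
[0, 1/2) adds the kernel integral of t**4
segment 1/2 to 1 holds 3*t**(7/2); add its integral
on [1, 2) integrate f = t**(5/2)*log(t) against the kernel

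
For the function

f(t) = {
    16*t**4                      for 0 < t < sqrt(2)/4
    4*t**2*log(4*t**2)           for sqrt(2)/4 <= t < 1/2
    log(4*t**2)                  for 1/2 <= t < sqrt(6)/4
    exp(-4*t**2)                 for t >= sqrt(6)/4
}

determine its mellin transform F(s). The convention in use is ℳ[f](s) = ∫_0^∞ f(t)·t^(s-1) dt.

(sqrt(2)/4)**s*(2*2**(s/2)*s**2*(s + 4)*(s**2 + 4*s + 4)*uppergamma(s/2, 3/2) - 8*2**(s/2)*s**2*(s + 4) + 8*2**(s/2)*(s + 4)*(s**2 + 4*s + 4) + 3**(s/2)*s*(s + 4)*(-4*log(2) + 4*log(3))*(s**2 + 4*s + 4) - 8*3**(s/2)*(s + 4)*(s**2 + 4*s + 4) + s**3*(s + 4)*log(4) + 4*s**2*(s + 4)*log(2) + 4*s**2*(s + 4) + s**2*(s**2 + 4*s + 4))/(4*s**2*(s + 4)*(s**2 + 4*s + 4))
  Re(s) > -4

invert the common scale on t to get t**4 on [0, sqrt(2)/2); t**2*log(t**2) on [sqrt(2)/2, 1); log(t**2) on [1, sqrt(6)/2); …
reversing the power substitution: t**2 on [0, 1/2); t*log(t) on [1/2, 1); log(t) on [1, 3/2); …
cuts at sqrt(2)/4, 1/2, sqrt(6)/4: linearity sums the 4 kernel integrals
on [0, sqrt(2)/4): add ∫ 16*t**4·t^(s-1) dt
∫ 4*t**2*log(4*t**2)·t^(s-1) over [sqrt(2)/4, 1/2)
[1/2, sqrt(6)/4) adds the kernel integral of log(4*t**2)
∫ over [sqrt(6)/4, ∞) of exp(-4*t**2)·t^(s-1) joins the sum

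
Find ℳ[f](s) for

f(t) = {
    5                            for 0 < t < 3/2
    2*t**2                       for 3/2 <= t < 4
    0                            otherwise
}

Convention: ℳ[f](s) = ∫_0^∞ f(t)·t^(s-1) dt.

decompose at 3/2; ℳ[f](s) sums the 2 pieces' integrals
∫ 5·t^(s-1) over [0, 3/2)
between 3/2 and 4 the integrand is 2*t**2·t^(s-1)

(64*2**(4*s)*s + 6**s*s + 20*6**s)/(2*2**(2*s)*s*(s + 2))
  Re(s) > 0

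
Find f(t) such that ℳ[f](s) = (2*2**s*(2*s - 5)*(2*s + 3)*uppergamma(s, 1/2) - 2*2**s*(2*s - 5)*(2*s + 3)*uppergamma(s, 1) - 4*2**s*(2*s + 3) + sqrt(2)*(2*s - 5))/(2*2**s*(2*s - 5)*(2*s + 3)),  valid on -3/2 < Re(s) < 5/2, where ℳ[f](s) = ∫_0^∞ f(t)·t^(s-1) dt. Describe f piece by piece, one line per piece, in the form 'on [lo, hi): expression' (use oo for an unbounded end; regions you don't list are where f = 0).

on [0, 1/2): t**(3/2)
on [1/2, 1): exp(-t)
on [1, oo): t**(-5/2)

summing 3 kernel integrals split by 1/2, 1 yields ℳ[f](s)
segment [0, 1/2) carries t**(3/2); integrate it
segment [1/2, 1) carries exp(-t); integrate it
over [1, ∞), the kernel integral of t**(-5/2) enters the sum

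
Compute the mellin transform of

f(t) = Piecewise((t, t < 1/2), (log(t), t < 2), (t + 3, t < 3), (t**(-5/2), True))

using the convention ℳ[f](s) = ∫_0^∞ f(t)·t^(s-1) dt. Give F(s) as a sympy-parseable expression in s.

(-270*2**(2*s)*s**2*(2*s - 5) + 54*2**(2*s)*s*(s + 1)*(2*s - 5)*log(2) - 162*2**(2*s)*s*(2*s - 5) - 54*2**(2*s)*(s + 1)*(2*s - 5) - 4*sqrt(3)*6**s*s**2*(s + 1) + 324*6**s*s**2*(2*s - 5) + 162*6**s*s*(2*s - 5) + 27*s**2*(2*s - 5) + 54*s*(s + 1)*(2*s - 5)*log(2) + (2*s - 5)*(54*s + 54))/(54*2**s*s**2*(s + 1)*(2*s - 5))
  -1 < Re(s) < 5/2

split f at 1/2, 2, 3: ℳ[f](s) collects 4 kernel integrals
segment 0 to 1/2 holds t; add its integral
over [1/2, 2), the kernel integral of log(t) enters the sum
∫ (t + 3)·t^(s-1) over [2, 3)
the [3, ∞) slice contributes ∫ t**(-5/2)·t^(s-1) dt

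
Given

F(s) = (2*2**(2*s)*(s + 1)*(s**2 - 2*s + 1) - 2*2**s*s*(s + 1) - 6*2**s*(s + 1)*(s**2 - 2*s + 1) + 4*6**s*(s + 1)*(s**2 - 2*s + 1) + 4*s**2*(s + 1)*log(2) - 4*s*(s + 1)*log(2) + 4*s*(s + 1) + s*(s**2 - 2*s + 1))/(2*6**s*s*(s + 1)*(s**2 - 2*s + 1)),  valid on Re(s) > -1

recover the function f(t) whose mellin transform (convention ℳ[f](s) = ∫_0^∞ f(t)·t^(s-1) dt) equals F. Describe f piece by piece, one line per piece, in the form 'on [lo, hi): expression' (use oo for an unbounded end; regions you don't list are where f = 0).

on [0, 1/6): 3*t
on [1/6, 1/3): log(3*t)/(3*t)
on [1/3, 2/3): 3
on [2/3, 1): 2

reversing the common scale on t: t on [0, 1/2); log(t)/t on [1/2, 1); 3 on [1, 2); …
the 4 pieces separated at 1/6, 1/3, 2/3 each add one integral
between 0 and 1/6 the integrand is 3*t·t^(s-1)
∫ log(3*t)/(3*t)·t^(s-1) over [1/6, 1/3)
over [1/3, 2/3), the kernel integral of 3 enters the sum
between 2/3 and 1 the integrand is 2·t^(s-1)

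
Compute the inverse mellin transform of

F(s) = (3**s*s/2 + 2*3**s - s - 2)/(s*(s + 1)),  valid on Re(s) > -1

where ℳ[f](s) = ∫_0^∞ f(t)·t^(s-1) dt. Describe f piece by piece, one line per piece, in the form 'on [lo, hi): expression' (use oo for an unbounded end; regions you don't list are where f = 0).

on [0, 1): t/2
on [1, 3): 2 - t/2

remove the common scale on t first: t on [0, 1/2); 2 - t on [1/2, 3/2)
the 2 pieces separated at 1 each add one integral
between 0 and 1 the integrand is t/2·t^(s-1)
between 1 and 3 the integrand is (2 - t/2)·t^(s-1)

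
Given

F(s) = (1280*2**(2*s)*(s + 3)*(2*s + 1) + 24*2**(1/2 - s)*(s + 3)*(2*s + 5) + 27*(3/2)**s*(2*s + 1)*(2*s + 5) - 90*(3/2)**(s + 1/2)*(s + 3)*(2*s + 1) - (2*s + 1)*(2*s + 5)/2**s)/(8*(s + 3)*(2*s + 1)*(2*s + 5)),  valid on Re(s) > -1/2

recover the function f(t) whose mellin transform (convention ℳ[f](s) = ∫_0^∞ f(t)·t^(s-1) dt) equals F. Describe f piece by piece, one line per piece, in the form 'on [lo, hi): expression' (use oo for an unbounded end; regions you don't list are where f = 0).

split f at 1/2, 3/2: ℳ[f](s) collects 3 kernel integrals
∫ over [0, 1/2) of 3*sqrt(t)·t^(s-1) joins the sum
[1/2, 3/2) adds the kernel integral of t**3
the [3/2, 4) slice contributes ∫ 5*t**(5/2)/2·t^(s-1) dt

on [0, 1/2): 3*sqrt(t)
on [1/2, 3/2): t**3
on [3/2, 4): 5*t**(5/2)/2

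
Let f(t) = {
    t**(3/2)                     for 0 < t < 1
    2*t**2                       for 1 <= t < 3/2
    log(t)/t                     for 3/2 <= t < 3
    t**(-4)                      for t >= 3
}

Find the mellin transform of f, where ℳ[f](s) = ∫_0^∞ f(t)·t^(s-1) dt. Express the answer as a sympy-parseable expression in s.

(324*2**s*(s - 4)*(s + 2)*(s**2 - 2*s + 1) - 324*2**s*(s - 4)*(2*s + 3)*(s**2 - 2*s + 1) - 108*3**s*s*(s - 4)*(s + 2)*(2*s + 3)*log(3) + 108*3**s*s*(s - 4)*(s + 2)*(2*s + 3)*log(2) - 108*3**s*(s - 4)*(s + 2)*(2*s + 3)*log(2) + 108*3**s*(s - 4)*(s + 2)*(2*s + 3) + 108*3**s*(s - 4)*(s + 2)*(2*s + 3)*log(3) + 729*3**s*(s - 4)*(2*s + 3)*(s**2 - 2*s + 1) + 54*6**s*s*(s - 4)*(s + 2)*(2*s + 3)*log(3) - 54*6**s*(s - 4)*(s + 2)*(2*s + 3)*log(3) - 54*6**s*(s - 4)*(s + 2)*(2*s + 3) - 2*6**s*(s + 2)*(2*s + 3)*(s**2 - 2*s + 1))/(162*2**s*(s - 4)*(s + 2)*(2*s + 3)*(s**2 - 2*s + 1))
  -3/2 < Re(s) < 4

decompose at 1, 3/2, 3; ℳ[f](s) sums the 4 pieces' integrals
on [0, 1): add ∫ t**(3/2)·t^(s-1) dt
segment [1, 3/2) carries 2*t**2; integrate it
the [3/2, 3) slice contributes ∫ log(t)/t·t^(s-1) dt
for t in [3, ∞): the term is ∫ t**(-4)·t^(s-1)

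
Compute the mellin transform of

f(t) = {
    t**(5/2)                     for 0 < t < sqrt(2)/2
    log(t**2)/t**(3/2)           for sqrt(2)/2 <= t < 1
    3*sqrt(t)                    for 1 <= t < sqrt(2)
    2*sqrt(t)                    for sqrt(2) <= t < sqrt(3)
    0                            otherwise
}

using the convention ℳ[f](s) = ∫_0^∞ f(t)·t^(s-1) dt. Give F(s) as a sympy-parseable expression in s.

reversing the shared t-power: t**2 on [0, sqrt(2)/2); log(t**2)/t**2 on [sqrt(2)/2, 1); 3 on [1, sqrt(2)); …
invert the power substitution to get t on [0, 1/2); log(t)/t on [1/2, 1); 3 on [1, 2); …
along the cuts sqrt(2)/2, 1, sqrt(2), ℳ[f](s) splits into 4 integrals
segment 0 to sqrt(2)/2 holds t**(5/2); add its integral
for t in [sqrt(2)/2, 1): the term is ∫ log(t**2)/t**(3/2)·t^(s-1)
on [1, sqrt(2)): add ∫ 3*sqrt(t)·t^(s-1) dt
piece [sqrt(2), sqrt(3)): integrate 2*sqrt(t) against the kernel

2**(-s/2 - 1/4)*(-3*2**(s/2 + 5/4)*(2*s + 5)*(-16*s + (2*s + 1)**2 + 8) - 2**(s/2 + 13/4)*(2*s + 1)*(2*s + 5) + 2**(s + 3/2)*(2*s + 5)*(-16*s + (2*s + 1)**2 + 8) + 4*6**(s/2 + 1/4)*(2*s + 5)*(-16*s + (2*s + 1)**2 + 8) + 4*(2*s + 1)**2*(2*s + 5)*log(2) - 16*(2*s + 1)*(2*s + 5)*log(2) + 16*(2*s + 1)*(2*s + 5) + (2*s + 1)*(-16*s + (2*s + 1)**2 + 8))/((2*s + 1)*(2*s + 5)*(-16*s + (2*s + 1)**2 + 8))
  Re(s) > -5/2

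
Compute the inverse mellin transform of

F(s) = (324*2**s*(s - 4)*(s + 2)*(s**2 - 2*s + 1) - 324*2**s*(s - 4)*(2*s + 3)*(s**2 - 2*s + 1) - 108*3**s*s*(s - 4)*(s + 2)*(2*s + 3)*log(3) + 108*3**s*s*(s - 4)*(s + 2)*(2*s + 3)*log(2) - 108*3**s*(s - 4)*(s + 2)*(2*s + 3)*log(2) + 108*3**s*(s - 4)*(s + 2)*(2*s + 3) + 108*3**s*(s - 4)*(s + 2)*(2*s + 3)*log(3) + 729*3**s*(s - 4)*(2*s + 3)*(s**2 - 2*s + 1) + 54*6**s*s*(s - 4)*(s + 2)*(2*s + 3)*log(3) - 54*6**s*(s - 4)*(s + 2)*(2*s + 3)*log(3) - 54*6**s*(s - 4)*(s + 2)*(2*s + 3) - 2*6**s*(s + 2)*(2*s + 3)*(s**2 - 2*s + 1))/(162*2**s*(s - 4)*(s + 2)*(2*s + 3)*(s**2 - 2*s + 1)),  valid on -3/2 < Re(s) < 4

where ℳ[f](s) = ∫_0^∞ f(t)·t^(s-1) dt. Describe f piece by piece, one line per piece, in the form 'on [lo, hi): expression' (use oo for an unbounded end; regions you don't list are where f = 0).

on [0, 1): t**(3/2)
on [1, 3/2): 2*t**2
on [3/2, 3): log(t)/t
on [3, oo): t**(-4)

split f at 1, 3/2, 3: ℳ[f](s) collects 4 kernel integrals
the [0, 1) slice contributes ∫ t**(3/2)·t^(s-1) dt
piece [1, 3/2): integrate 2*t**2 against the kernel
between 3/2 and 3 the integrand is log(t)/t·t^(s-1)
over [3, ∞), the kernel integral of t**(-4) enters the sum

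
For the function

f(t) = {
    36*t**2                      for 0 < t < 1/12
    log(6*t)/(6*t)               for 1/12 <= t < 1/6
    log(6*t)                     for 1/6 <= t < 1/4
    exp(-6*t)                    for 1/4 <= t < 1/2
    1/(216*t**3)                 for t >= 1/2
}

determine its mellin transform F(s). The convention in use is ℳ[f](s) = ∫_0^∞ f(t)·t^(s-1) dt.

reversing the common scale on t: 9*t**2 on [0, 1/6); log(3*t)/(3*t) on [1/6, 1/3); log(3*t) on [1/3, 1/2); …
peel off the common scale on t: t**2 on [0, 1/2); log(t)/t on [1/2, 1); log(t) on [1, 3/2); …
summing 5 kernel integrals split by 1/12, 1/6, 1/4, 1/2 yields ℳ[f](s)
between 0 and 1/12 the integrand is 36*t**2·t^(s-1)
the [1/12, 1/6) slice contributes ∫ log(6*t)/(6*t)·t^(s-1) dt
∫ log(6*t)·t^(s-1) over [1/6, 1/4)
the [1/4, 1/2) slice contributes ∫ exp(-6*t)·t^(s-1) dt
over [1/2, ∞), the kernel integral of 1/(216*t**3) enters the sum

(108*2**s*s**2*(s - 3)*(s + 2)*(s**2 - 2*s + 1)*uppergamma(s, 3/2) - 108*2**s*s**2*(s - 3)*(s + 2)*(s**2 - 2*s + 1)*uppergamma(s, 3) - 108*2**s*s**2*(s - 3)*(s + 2) + 108*2**s*(s - 3)*(s + 2)*(s**2 - 2*s + 1) - 108*3**s*s*(s - 3)*(s + 2)*(s**2 - 2*s + 1)*log(2) + 108*3**s*s*(s - 3)*(s + 2)*(s**2 - 2*s + 1)*log(3) - 108*3**s*(s - 3)*(s + 2)*(s**2 - 2*s + 1) - 4*6**s*s**2*(s + 2)*(s**2 - 2*s + 1) + 216*s**3*(s - 3)*(s + 2)*log(2) - 216*s**2*(s - 3)*(s + 2)*log(2) + 216*s**2*(s - 3)*(s + 2) + 27*s**2*(s - 3)*(s**2 - 2*s + 1))/(108*12**s*s**2*(s - 3)*(s + 2)*(s**2 - 2*s + 1))
  -2 < Re(s) < 3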